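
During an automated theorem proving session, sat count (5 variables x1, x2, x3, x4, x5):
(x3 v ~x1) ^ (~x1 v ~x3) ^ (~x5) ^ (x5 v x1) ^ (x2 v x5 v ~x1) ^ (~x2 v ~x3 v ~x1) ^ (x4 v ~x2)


CNF with 7 clauses over 5 vars (32 assignments).
An assignment satisfies CNF iff every clause has >=1 true literal.
Check each row (bits = x1,x2,x3,x4,x5; clause T/F shown):
  row 0 [00000]: clauses=TTTFTTT -> 0
  row 1 [00001]: clauses=TTFTTTT -> 0
  row 2 [00010]: clauses=TTTFTTT -> 0
  row 3 [00011]: clauses=TTFTTTT -> 0
  row 4 [00100]: clauses=TTTFTTT -> 0
  row 5 [00101]: clauses=TTFTTTT -> 0
  row 6 [00110]: clauses=TTTFTTT -> 0
  row 7 [00111]: clauses=TTFTTTT -> 0
  row 8 [01000]: clauses=TTTFTTF -> 0
  row 9 [01001]: clauses=TTFTTTF -> 0
  row 10 [01010]: clauses=TTTFTTT -> 0
  row 11 [01011]: clauses=TTFTTTT -> 0
  row 12 [01100]: clauses=TTTFTTF -> 0
  row 13 [01101]: clauses=TTFTTTF -> 0
  row 14 [01110]: clauses=TTTFTTT -> 0
  row 15 [01111]: clauses=TTFTTTT -> 0
  row 16 [10000]: clauses=FTTTFTT -> 0
  row 17 [10001]: clauses=FTFTTTT -> 0
  row 18 [10010]: clauses=FTTTFTT -> 0
  row 19 [10011]: clauses=FTFTTTT -> 0
  row 20 [10100]: clauses=TFTTFTT -> 0
  row 21 [10101]: clauses=TFFTTTT -> 0
  row 22 [10110]: clauses=TFTTFTT -> 0
  row 23 [10111]: clauses=TFFTTTT -> 0
  row 24 [11000]: clauses=FTTTTTF -> 0
  row 25 [11001]: clauses=FTFTTTF -> 0
  row 26 [11010]: clauses=FTTTTTT -> 0
  row 27 [11011]: clauses=FTFTTTT -> 0
  row 28 [11100]: clauses=TFTTTFF -> 0
  row 29 [11101]: clauses=TFFTTFF -> 0
  row 30 [11110]: clauses=TFTTTFT -> 0
  row 31 [11111]: clauses=TFFTTFT -> 0
Full result column, 8 rows per line (x1,x2 fixed per line; x3,x4,x5 runs 000..111 left to right):
  rows 0-7 [x1,x2=00]: 00000000  (ones: 0)
  rows 8-15 [x1,x2=01]: 00000000  (ones: 0)
  rows 16-23 [x1,x2=10]: 00000000  (ones: 0)
  rows 24-31 [x1,x2=11]: 00000000  (ones: 0)
Satisfying assignments = 0+0+0+0 = 0

0


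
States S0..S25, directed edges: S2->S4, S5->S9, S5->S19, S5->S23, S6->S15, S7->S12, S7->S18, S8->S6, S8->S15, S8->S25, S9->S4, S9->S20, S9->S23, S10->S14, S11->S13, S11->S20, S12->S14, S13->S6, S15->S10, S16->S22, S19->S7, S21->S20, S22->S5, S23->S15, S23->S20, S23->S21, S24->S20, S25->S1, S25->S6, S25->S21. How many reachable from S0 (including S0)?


BFS from S0:
  layer 0: {S0}
Reachable set: {S0}
Count = 1

1


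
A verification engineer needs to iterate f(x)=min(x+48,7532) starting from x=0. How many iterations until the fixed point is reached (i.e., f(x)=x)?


Step 1: x=0, cap=7532, increment=48
Step 2: x grows by 48 each step until capped at 7532; fixed point is x=7532
Step 3: iterations = ceil(7532/48) = 157

157


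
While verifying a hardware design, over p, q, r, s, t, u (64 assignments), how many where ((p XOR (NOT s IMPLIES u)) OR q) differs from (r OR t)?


F1 = ((p XOR (NOT s IMPLIES u)) OR q)
F2 = (r OR t)
Evaluate both on each of 64 rows (bits = p,q,r,s,t,u):
  row 0 [000000]: F1=0 F2=0 -> 0
  row 1 [000001]: F1=1 F2=0 (differ) -> 1
  row 2 [000010]: F1=0 F2=1 (differ) -> 1
  row 3 [000011]: F1=1 F2=1 -> 0
  row 4 [000100]: F1=1 F2=0 (differ) -> 1
  (every remaining row is evaluated the same way; all 64 results are listed next)
Full result column, 8 rows per line (p,q,r fixed per line; s,t,u runs 000..111 left to right):
  rows 0-7 [p,q,r=000]: 01101100  (ones: 4)
  rows 8-15 [p,q,r=001]: 10100000  (ones: 2)
  rows 16-23 [p,q,r=010]: 11001100  (ones: 4)
  rows 24-31 [p,q,r=011]: 00000000  (ones: 0)
  rows 32-39 [p,q,r=100]: 10010011  (ones: 4)
  rows 40-47 [p,q,r=101]: 01011111  (ones: 6)
  rows 48-55 [p,q,r=110]: 11001100  (ones: 4)
  rows 56-63 [p,q,r=111]: 00000000  (ones: 0)
Disagreements = 4+2+4+0+4+6+4+0 = 24

24


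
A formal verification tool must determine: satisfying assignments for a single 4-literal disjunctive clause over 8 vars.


Step 1: Total=2^8=256
Step 2: Unsat when all 4 false: 2^4=16
Step 3: Sat=256-16=240

240


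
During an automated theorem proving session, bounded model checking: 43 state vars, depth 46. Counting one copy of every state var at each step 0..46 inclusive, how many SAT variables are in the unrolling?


BMC unrolls to depth k, creating one copy of each state var for steps 0..k.
Step count = 46 + 1 = 47 (steps 0 through 46)
Vars per step = 43
Total = 43 * 47 = 2021

2021


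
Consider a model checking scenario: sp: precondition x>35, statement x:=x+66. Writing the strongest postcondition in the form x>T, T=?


Formula: sp(P, x:=E) = exists old_x. (x = E[old_x/x]) AND P[old_x/x] (old_x is the value of x before the assignment; eliminate old_x by solving x = E[old_x/x] for old_x)
Step 1: Precondition P: x>35, i.e. old_x > 35
Step 2: Assignment gives x = old_x + 66, so old_x = x - 66
Step 3: Substitute into P: x - 66 > 35
Step 4: Simplify: x > 35+66 = 101

101


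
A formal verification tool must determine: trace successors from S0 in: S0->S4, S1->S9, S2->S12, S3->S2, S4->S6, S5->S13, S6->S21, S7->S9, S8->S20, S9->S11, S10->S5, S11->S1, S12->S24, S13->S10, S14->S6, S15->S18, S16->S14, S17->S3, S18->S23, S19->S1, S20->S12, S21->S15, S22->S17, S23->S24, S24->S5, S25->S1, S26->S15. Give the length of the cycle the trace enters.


Trace from S0 until a state repeats:
  S0 -> S4 -> S6 -> S21 -> S15 -> S18 -> S23 -> S24 -> S5 -> S13 -> S10 -> S5
S5 first seen at step 8, revisited at step 11.
Cycle length = 11 - 8 = 3

3


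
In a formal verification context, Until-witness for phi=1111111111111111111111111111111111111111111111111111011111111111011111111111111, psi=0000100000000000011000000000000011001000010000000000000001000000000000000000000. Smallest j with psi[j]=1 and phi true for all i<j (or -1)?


(phi U psi) at 0: need smallest j with psi[j]=1 and phi[i]=1 for all i in [0,j).
Scan from step 0:
  step 0: phi=1, psi=0 -> continue
  step 1: phi=1, psi=0 -> continue
  step 2: phi=1, psi=0 -> continue
  step 3: phi=1, psi=0 -> continue
  step 4: psi=1 and phi held for [0,4) -> witness found
Witness step = 4

4


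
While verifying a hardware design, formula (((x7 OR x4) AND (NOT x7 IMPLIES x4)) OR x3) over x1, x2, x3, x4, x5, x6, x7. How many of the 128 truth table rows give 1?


Formula: (((x7 OR x4) AND (NOT x7 IMPLIES x4)) OR x3) over 7 vars (128 rows)
Evaluate each row (x1, x2, x3, x4, x5, x6, x7 as bits, MSB first):
  row 0 [0000000]: (((0 OR 0) AND (NOT 0 IMPLIES 0)) OR 0) -> 0
  row 1 [0000001]: (((1 OR 0) AND (NOT 1 IMPLIES 0)) OR 0) -> 1
  row 2 [0000010]: (((0 OR 0) AND (NOT 0 IMPLIES 0)) OR 0) -> 0
  row 3 [0000011]: (((1 OR 0) AND (NOT 1 IMPLIES 0)) OR 0) -> 1
  row 4 [0000100]: (((0 OR 0) AND (NOT 0 IMPLIES 0)) OR 0) -> 0
  (every remaining row is evaluated the same way; all 128 results are listed next)
Full result column, 8 rows per line (x1,x2,x3,x4 fixed per line; x5,x6,x7 runs 000..111 left to right):
  rows 0-7 [x1,x2,x3,x4=0000]: 01010101  (ones: 4)
  rows 8-15 [x1,x2,x3,x4=0001]: 11111111  (ones: 8)
  rows 16-23 [x1,x2,x3,x4=0010]: 11111111  (ones: 8)
  rows 24-31 [x1,x2,x3,x4=0011]: 11111111  (ones: 8)
  rows 32-39 [x1,x2,x3,x4=0100]: 01010101  (ones: 4)
  rows 40-47 [x1,x2,x3,x4=0101]: 11111111  (ones: 8)
  rows 48-55 [x1,x2,x3,x4=0110]: 11111111  (ones: 8)
  rows 56-63 [x1,x2,x3,x4=0111]: 11111111  (ones: 8)
  rows 64-71 [x1,x2,x3,x4=1000]: 01010101  (ones: 4)
  rows 72-79 [x1,x2,x3,x4=1001]: 11111111  (ones: 8)
  rows 80-87 [x1,x2,x3,x4=1010]: 11111111  (ones: 8)
  rows 88-95 [x1,x2,x3,x4=1011]: 11111111  (ones: 8)
  rows 96-103 [x1,x2,x3,x4=1100]: 01010101  (ones: 4)
  rows 104-111 [x1,x2,x3,x4=1101]: 11111111  (ones: 8)
  rows 112-119 [x1,x2,x3,x4=1110]: 11111111  (ones: 8)
  rows 120-127 [x1,x2,x3,x4=1111]: 11111111  (ones: 8)
Count of 1-rows = 4+8+8+8+4+8+8+8+4+8+8+8+4+8+8+8 = 112

112


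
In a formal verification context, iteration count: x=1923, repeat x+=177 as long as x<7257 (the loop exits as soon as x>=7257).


Step 1: x goes from 1923 toward 7257 by 177; the body runs while x<7257, so iterations = ceil((bound-start)/step)
Step 2: Distance=5334
Step 3: ceil(5334/177)=31

31


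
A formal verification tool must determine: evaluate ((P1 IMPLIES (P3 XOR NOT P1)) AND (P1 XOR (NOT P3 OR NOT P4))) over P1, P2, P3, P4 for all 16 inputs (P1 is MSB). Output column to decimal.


Formula: ((P1 IMPLIES (P3 XOR NOT P1)) AND (P1 XOR (NOT P3 OR NOT P4))) over P1, P2, P3, P4 (16 rows)
Evaluate each row (bits = P1,P2,P3,P4, MSB first):
  row 0 [0000]: ((0 IMPLIES (0 XOR NOT 0)) AND (0 XOR (NOT 0 OR NOT 0))) -> 1
  row 1 [0001]: ((0 IMPLIES (0 XOR NOT 0)) AND (0 XOR (NOT 0 OR NOT 1))) -> 1
  row 2 [0010]: ((0 IMPLIES (1 XOR NOT 0)) AND (0 XOR (NOT 1 OR NOT 0))) -> 1
  row 3 [0011]: ((0 IMPLIES (1 XOR NOT 0)) AND (0 XOR (NOT 1 OR NOT 1))) -> 0
  row 4 [0100]: ((0 IMPLIES (0 XOR NOT 0)) AND (0 XOR (NOT 0 OR NOT 0))) -> 1
  row 5 [0101]: ((0 IMPLIES (0 XOR NOT 0)) AND (0 XOR (NOT 0 OR NOT 1))) -> 1
  row 6 [0110]: ((0 IMPLIES (1 XOR NOT 0)) AND (0 XOR (NOT 1 OR NOT 0))) -> 1
  row 7 [0111]: ((0 IMPLIES (1 XOR NOT 0)) AND (0 XOR (NOT 1 OR NOT 1))) -> 0
  row 8 [1000]: ((1 IMPLIES (0 XOR NOT 1)) AND (1 XOR (NOT 0 OR NOT 0))) -> 0
  row 9 [1001]: ((1 IMPLIES (0 XOR NOT 1)) AND (1 XOR (NOT 0 OR NOT 1))) -> 0
  row 10 [1010]: ((1 IMPLIES (1 XOR NOT 1)) AND (1 XOR (NOT 1 OR NOT 0))) -> 0
  row 11 [1011]: ((1 IMPLIES (1 XOR NOT 1)) AND (1 XOR (NOT 1 OR NOT 1))) -> 1
  row 12 [1100]: ((1 IMPLIES (0 XOR NOT 1)) AND (1 XOR (NOT 0 OR NOT 0))) -> 0
  row 13 [1101]: ((1 IMPLIES (0 XOR NOT 1)) AND (1 XOR (NOT 0 OR NOT 1))) -> 0
  row 14 [1110]: ((1 IMPLIES (1 XOR NOT 1)) AND (1 XOR (NOT 1 OR NOT 0))) -> 0
  row 15 [1111]: ((1 IMPLIES (1 XOR NOT 1)) AND (1 XOR (NOT 1 OR NOT 1))) -> 1
Full result column, 4 rows per line (P1,P2 fixed per line; P3,P4 runs 00..11 left to right):
  rows 0-3 [P1,P2=00]: 1110  = hex E
  rows 4-7 [P1,P2=01]: 1110  = hex E
  rows 8-11 [P1,P2=10]: 0001  = hex 1
  rows 12-15 [P1,P2=11]: 0001  = hex 1
Output column (row 0 .. row 15) = 1110111000010001
Output column grouped in 4s = 1110 1110 0001 0001 = 0xEE11
Convert to decimal digit by digit (value = value*16 + digit):
  E -> 14
  14*16 + 14 (E) = 238
  238*16 + 1 = 3809
  3809*16 + 1 = 60945
Decimal = 60945

60945


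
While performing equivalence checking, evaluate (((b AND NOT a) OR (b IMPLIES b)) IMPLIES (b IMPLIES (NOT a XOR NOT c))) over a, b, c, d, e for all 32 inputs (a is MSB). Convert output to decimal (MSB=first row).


Formula: (((b AND NOT a) OR (b IMPLIES b)) IMPLIES (b IMPLIES (NOT a XOR NOT c))) over a, b, c, d, e (32 rows)
Evaluate each row (bits = a,b,c,d,e, MSB first):
  row 0 [00000]: (((0 AND NOT 0) OR (0 IMPLIES 0)) IMPLIES (0 IMPLIES (NOT 0 XOR NOT 0))) -> 1
  row 1 [00001]: (((0 AND NOT 0) OR (0 IMPLIES 0)) IMPLIES (0 IMPLIES (NOT 0 XOR NOT 0))) -> 1
  row 2 [00010]: (((0 AND NOT 0) OR (0 IMPLIES 0)) IMPLIES (0 IMPLIES (NOT 0 XOR NOT 0))) -> 1
  row 3 [00011]: (((0 AND NOT 0) OR (0 IMPLIES 0)) IMPLIES (0 IMPLIES (NOT 0 XOR NOT 0))) -> 1
  row 4 [00100]: (((0 AND NOT 0) OR (0 IMPLIES 0)) IMPLIES (0 IMPLIES (NOT 0 XOR NOT 1))) -> 1
  row 5 [00101]: (((0 AND NOT 0) OR (0 IMPLIES 0)) IMPLIES (0 IMPLIES (NOT 0 XOR NOT 1))) -> 1
  row 6 [00110]: (((0 AND NOT 0) OR (0 IMPLIES 0)) IMPLIES (0 IMPLIES (NOT 0 XOR NOT 1))) -> 1
  row 7 [00111]: (((0 AND NOT 0) OR (0 IMPLIES 0)) IMPLIES (0 IMPLIES (NOT 0 XOR NOT 1))) -> 1
  row 8 [01000]: (((1 AND NOT 0) OR (1 IMPLIES 1)) IMPLIES (1 IMPLIES (NOT 0 XOR NOT 0))) -> 0
  row 9 [01001]: (((1 AND NOT 0) OR (1 IMPLIES 1)) IMPLIES (1 IMPLIES (NOT 0 XOR NOT 0))) -> 0
  row 10 [01010]: (((1 AND NOT 0) OR (1 IMPLIES 1)) IMPLIES (1 IMPLIES (NOT 0 XOR NOT 0))) -> 0
  row 11 [01011]: (((1 AND NOT 0) OR (1 IMPLIES 1)) IMPLIES (1 IMPLIES (NOT 0 XOR NOT 0))) -> 0
  row 12 [01100]: (((1 AND NOT 0) OR (1 IMPLIES 1)) IMPLIES (1 IMPLIES (NOT 0 XOR NOT 1))) -> 1
  row 13 [01101]: (((1 AND NOT 0) OR (1 IMPLIES 1)) IMPLIES (1 IMPLIES (NOT 0 XOR NOT 1))) -> 1
  row 14 [01110]: (((1 AND NOT 0) OR (1 IMPLIES 1)) IMPLIES (1 IMPLIES (NOT 0 XOR NOT 1))) -> 1
  row 15 [01111]: (((1 AND NOT 0) OR (1 IMPLIES 1)) IMPLIES (1 IMPLIES (NOT 0 XOR NOT 1))) -> 1
  row 16 [10000]: (((0 AND NOT 1) OR (0 IMPLIES 0)) IMPLIES (0 IMPLIES (NOT 1 XOR NOT 0))) -> 1
  row 17 [10001]: (((0 AND NOT 1) OR (0 IMPLIES 0)) IMPLIES (0 IMPLIES (NOT 1 XOR NOT 0))) -> 1
  row 18 [10010]: (((0 AND NOT 1) OR (0 IMPLIES 0)) IMPLIES (0 IMPLIES (NOT 1 XOR NOT 0))) -> 1
  row 19 [10011]: (((0 AND NOT 1) OR (0 IMPLIES 0)) IMPLIES (0 IMPLIES (NOT 1 XOR NOT 0))) -> 1
  row 20 [10100]: (((0 AND NOT 1) OR (0 IMPLIES 0)) IMPLIES (0 IMPLIES (NOT 1 XOR NOT 1))) -> 1
  row 21 [10101]: (((0 AND NOT 1) OR (0 IMPLIES 0)) IMPLIES (0 IMPLIES (NOT 1 XOR NOT 1))) -> 1
  row 22 [10110]: (((0 AND NOT 1) OR (0 IMPLIES 0)) IMPLIES (0 IMPLIES (NOT 1 XOR NOT 1))) -> 1
  row 23 [10111]: (((0 AND NOT 1) OR (0 IMPLIES 0)) IMPLIES (0 IMPLIES (NOT 1 XOR NOT 1))) -> 1
  row 24 [11000]: (((1 AND NOT 1) OR (1 IMPLIES 1)) IMPLIES (1 IMPLIES (NOT 1 XOR NOT 0))) -> 1
  row 25 [11001]: (((1 AND NOT 1) OR (1 IMPLIES 1)) IMPLIES (1 IMPLIES (NOT 1 XOR NOT 0))) -> 1
  row 26 [11010]: (((1 AND NOT 1) OR (1 IMPLIES 1)) IMPLIES (1 IMPLIES (NOT 1 XOR NOT 0))) -> 1
  row 27 [11011]: (((1 AND NOT 1) OR (1 IMPLIES 1)) IMPLIES (1 IMPLIES (NOT 1 XOR NOT 0))) -> 1
  row 28 [11100]: (((1 AND NOT 1) OR (1 IMPLIES 1)) IMPLIES (1 IMPLIES (NOT 1 XOR NOT 1))) -> 0
  row 29 [11101]: (((1 AND NOT 1) OR (1 IMPLIES 1)) IMPLIES (1 IMPLIES (NOT 1 XOR NOT 1))) -> 0
  row 30 [11110]: (((1 AND NOT 1) OR (1 IMPLIES 1)) IMPLIES (1 IMPLIES (NOT 1 XOR NOT 1))) -> 0
  row 31 [11111]: (((1 AND NOT 1) OR (1 IMPLIES 1)) IMPLIES (1 IMPLIES (NOT 1 XOR NOT 1))) -> 0
Full result column, 4 rows per line (a,b,c fixed per line; d,e runs 00..11 left to right):
  rows 0-3 [a,b,c=000]: 1111  = hex F
  rows 4-7 [a,b,c=001]: 1111  = hex F
  rows 8-11 [a,b,c=010]: 0000  = hex 0
  rows 12-15 [a,b,c=011]: 1111  = hex F
  rows 16-19 [a,b,c=100]: 1111  = hex F
  rows 20-23 [a,b,c=101]: 1111  = hex F
  rows 24-27 [a,b,c=110]: 1111  = hex F
  rows 28-31 [a,b,c=111]: 0000  = hex 0
Output column (row 0 .. row 31) = 11111111000011111111111111110000
Output column grouped in 4s = 1111 1111 0000 1111 1111 1111 1111 0000 = 0xFF0FFFF0
Convert to decimal digit by digit (value = value*16 + digit):
  F -> 15
  15*16 + 15 (F) = 255
  255*16 + 0 = 4080
  4080*16 + 15 (F) = 65295
  65295*16 + 15 (F) = 1044735
  1044735*16 + 15 (F) = 16715775
  16715775*16 + 15 (F) = 267452415
  267452415*16 + 0 = 4279238640
Decimal = 4279238640

4279238640


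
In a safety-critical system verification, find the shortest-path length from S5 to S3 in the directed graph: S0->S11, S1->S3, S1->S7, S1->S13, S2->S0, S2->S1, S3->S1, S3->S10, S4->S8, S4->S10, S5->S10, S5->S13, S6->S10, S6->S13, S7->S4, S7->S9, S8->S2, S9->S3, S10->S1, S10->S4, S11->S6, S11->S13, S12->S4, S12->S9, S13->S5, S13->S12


BFS layer-by-layer from S5:
  dist 0: {S5}
  dist 1: {S10, S13}
  dist 2: {S1, S4, S12}
  dist 3: {S3, S7, S8, S9}
  -> S3 reached at distance 3
Shortest path length = 3

3


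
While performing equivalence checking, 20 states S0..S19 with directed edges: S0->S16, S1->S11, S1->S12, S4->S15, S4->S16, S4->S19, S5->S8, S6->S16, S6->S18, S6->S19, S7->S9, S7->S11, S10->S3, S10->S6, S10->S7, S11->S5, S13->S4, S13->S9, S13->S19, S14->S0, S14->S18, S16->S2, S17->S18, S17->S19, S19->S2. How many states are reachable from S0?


BFS from S0:
  layer 0: {S0}
  layer 1: {S16}
  layer 2: {S2}
Reachable set: {S0, S2, S16}
Count = 3

3


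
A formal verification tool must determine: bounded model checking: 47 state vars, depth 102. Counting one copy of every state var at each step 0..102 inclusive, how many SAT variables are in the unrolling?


BMC unrolls to depth k, creating one copy of each state var for steps 0..k.
Step count = 102 + 1 = 103 (steps 0 through 102)
Vars per step = 47
Total = 47 * 103 = 4841

4841


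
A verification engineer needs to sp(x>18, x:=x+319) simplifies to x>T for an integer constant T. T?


Formula: sp(P, x:=E) = exists old_x. (x = E[old_x/x]) AND P[old_x/x] (old_x is the value of x before the assignment; eliminate old_x by solving x = E[old_x/x] for old_x)
Step 1: Precondition P: x>18, i.e. old_x > 18
Step 2: Assignment gives x = old_x + 319, so old_x = x - 319
Step 3: Substitute into P: x - 319 > 18
Step 4: Simplify: x > 18+319 = 337

337


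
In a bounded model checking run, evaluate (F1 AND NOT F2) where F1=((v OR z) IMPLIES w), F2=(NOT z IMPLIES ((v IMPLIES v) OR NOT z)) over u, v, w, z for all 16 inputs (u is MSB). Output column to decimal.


F1 = ((v OR z) IMPLIES w)
F2 = (NOT z IMPLIES ((v IMPLIES v) OR NOT z))
Counterexample to F1=>F2 is where F1=1 and F2=0.
Evaluate each row (bits = u,v,w,z, MSB first):
  row 0 [0000]: F1=1 F2=1 -> F1&~F2 -> 0
  row 1 [0001]: F1=0 F2=1 -> F1&~F2 -> 0
  row 2 [0010]: F1=1 F2=1 -> F1&~F2 -> 0
  row 3 [0011]: F1=1 F2=1 -> F1&~F2 -> 0
  row 4 [0100]: F1=0 F2=1 -> F1&~F2 -> 0
  row 5 [0101]: F1=0 F2=1 -> F1&~F2 -> 0
  row 6 [0110]: F1=1 F2=1 -> F1&~F2 -> 0
  row 7 [0111]: F1=1 F2=1 -> F1&~F2 -> 0
  row 8 [1000]: F1=1 F2=1 -> F1&~F2 -> 0
  row 9 [1001]: F1=0 F2=1 -> F1&~F2 -> 0
  row 10 [1010]: F1=1 F2=1 -> F1&~F2 -> 0
  row 11 [1011]: F1=1 F2=1 -> F1&~F2 -> 0
  row 12 [1100]: F1=0 F2=1 -> F1&~F2 -> 0
  row 13 [1101]: F1=0 F2=1 -> F1&~F2 -> 0
  row 14 [1110]: F1=1 F2=1 -> F1&~F2 -> 0
  row 15 [1111]: F1=1 F2=1 -> F1&~F2 -> 0
Full result column, 4 rows per line (u,v fixed per line; w,z runs 00..11 left to right):
  rows 0-3 [u,v=00]: 0000  = hex 0
  rows 4-7 [u,v=01]: 0000  = hex 0
  rows 8-11 [u,v=10]: 0000  = hex 0
  rows 12-15 [u,v=11]: 0000  = hex 0
Counterexample vector (row 0 .. row 15) = 0000000000000000
Output column grouped in 4s = 0000 0000 0000 0000 = 0x0000
Convert to decimal digit by digit (value = value*16 + digit):
  0 -> 0
  0*16 + 0 = 0
  0*16 + 0 = 0
  0*16 + 0 = 0
Decimal = 0

0


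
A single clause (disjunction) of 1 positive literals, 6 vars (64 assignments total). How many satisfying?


Step 1: Total=2^6=64
Step 2: Unsat when all 1 false: 2^5=32
Step 3: Sat=64-32=32

32


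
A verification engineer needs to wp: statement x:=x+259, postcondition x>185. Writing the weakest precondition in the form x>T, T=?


Formula: wp(x:=E, P) = P[E/x] (substitute E for x in postcondition)
Step 1: Postcondition: x>185
Step 2: Substitute x+259 for x: x+259>185
Step 3: Solve for x: x > 185-259 = -74

-74


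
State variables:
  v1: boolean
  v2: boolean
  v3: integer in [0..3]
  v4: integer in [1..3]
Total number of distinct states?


State space = product of domain sizes of all variables.
Domain sizes:
  v1 (boolean): 2
  v2 (boolean): 2
  v3 (integer in [0..3]): 4
  v4 (integer in [1..3]): 3
Product = 2 * 2 * 4 * 3 = 48

48


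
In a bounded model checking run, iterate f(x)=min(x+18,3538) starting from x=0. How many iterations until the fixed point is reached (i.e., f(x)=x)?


Step 1: x=0, cap=3538, increment=18
Step 2: x grows by 18 each step until capped at 3538; fixed point is x=3538
Step 3: iterations = ceil(3538/18) = 197

197


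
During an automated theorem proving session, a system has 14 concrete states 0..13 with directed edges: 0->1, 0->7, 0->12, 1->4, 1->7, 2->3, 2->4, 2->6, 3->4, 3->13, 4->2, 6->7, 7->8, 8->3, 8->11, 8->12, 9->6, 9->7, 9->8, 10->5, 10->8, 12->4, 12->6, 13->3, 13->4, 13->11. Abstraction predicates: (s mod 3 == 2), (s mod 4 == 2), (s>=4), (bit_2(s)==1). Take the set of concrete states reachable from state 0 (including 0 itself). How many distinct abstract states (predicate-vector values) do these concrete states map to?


BFS from 0:
Concrete reachable: {0, 1, 2, 3, 4, 6, 7, 8, 11, 12, 13}
Abstract via predicates (s mod 3 == 2), (s mod 4 == 2), (s>=4), (bit_2(s)==1):
  (0,0,0,0) <- {0, 1, 3}
  (0,0,1,1) <- {4, 7, 12, 13}
  (0,1,1,1) <- {6}
  (1,0,1,0) <- {8, 11}
  (1,1,0,0) <- {2}
Distinct abstract states = 5

5


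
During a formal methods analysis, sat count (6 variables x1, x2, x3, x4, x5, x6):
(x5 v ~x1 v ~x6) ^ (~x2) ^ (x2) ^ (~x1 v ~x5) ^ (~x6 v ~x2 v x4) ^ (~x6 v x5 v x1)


CNF with 6 clauses over 6 vars (64 assignments).
An assignment satisfies CNF iff every clause has >=1 true literal.
Check each row (bits = x1,x2,x3,x4,x5,x6; clause T/F shown):
  row 0 [000000]: clauses=TTFTTT -> 0
  row 1 [000001]: clauses=TTFTTF -> 0
  row 2 [000010]: clauses=TTFTTT -> 0
  row 3 [000011]: clauses=TTFTTT -> 0
  row 4 [000100]: clauses=TTFTTT -> 0
  (every remaining row is evaluated the same way; all 64 results are listed next)
Full result column, 8 rows per line (x1,x2,x3 fixed per line; x4,x5,x6 runs 000..111 left to right):
  rows 0-7 [x1,x2,x3=000]: 00000000  (ones: 0)
  rows 8-15 [x1,x2,x3=001]: 00000000  (ones: 0)
  rows 16-23 [x1,x2,x3=010]: 00000000  (ones: 0)
  rows 24-31 [x1,x2,x3=011]: 00000000  (ones: 0)
  rows 32-39 [x1,x2,x3=100]: 00000000  (ones: 0)
  rows 40-47 [x1,x2,x3=101]: 00000000  (ones: 0)
  rows 48-55 [x1,x2,x3=110]: 00000000  (ones: 0)
  rows 56-63 [x1,x2,x3=111]: 00000000  (ones: 0)
Satisfying assignments = 0+0+0+0+0+0+0+0 = 0

0


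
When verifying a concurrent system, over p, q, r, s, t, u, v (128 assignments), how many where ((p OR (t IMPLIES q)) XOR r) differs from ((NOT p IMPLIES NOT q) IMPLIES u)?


F1 = ((p OR (t IMPLIES q)) XOR r)
F2 = ((NOT p IMPLIES NOT q) IMPLIES u)
Evaluate both on each of 128 rows (bits = p,q,r,s,t,u,v):
  row 0 [0000000]: F1=1 F2=0 (differ) -> 1
  row 1 [0000001]: F1=1 F2=0 (differ) -> 1
  row 2 [0000010]: F1=1 F2=1 -> 0
  row 3 [0000011]: F1=1 F2=1 -> 0
  row 4 [0000100]: F1=0 F2=0 -> 0
  (every remaining row is evaluated the same way; all 128 results are listed next)
Full result column, 8 rows per line (p,q,r,s fixed per line; t,u,v runs 000..111 left to right):
  rows 0-7 [p,q,r,s=0000]: 11000011  (ones: 4)
  rows 8-15 [p,q,r,s=0001]: 11000011  (ones: 4)
  rows 16-23 [p,q,r,s=0010]: 00111100  (ones: 4)
  rows 24-31 [p,q,r,s=0011]: 00111100  (ones: 4)
  rows 32-39 [p,q,r,s=0100]: 00000000  (ones: 0)
  rows 40-47 [p,q,r,s=0101]: 00000000  (ones: 0)
  rows 48-55 [p,q,r,s=0110]: 11111111  (ones: 8)
  rows 56-63 [p,q,r,s=0111]: 11111111  (ones: 8)
  rows 64-71 [p,q,r,s=1000]: 11001100  (ones: 4)
  rows 72-79 [p,q,r,s=1001]: 11001100  (ones: 4)
  rows 80-87 [p,q,r,s=1010]: 00110011  (ones: 4)
  rows 88-95 [p,q,r,s=1011]: 00110011  (ones: 4)
  rows 96-103 [p,q,r,s=1100]: 11001100  (ones: 4)
  rows 104-111 [p,q,r,s=1101]: 11001100  (ones: 4)
  rows 112-119 [p,q,r,s=1110]: 00110011  (ones: 4)
  rows 120-127 [p,q,r,s=1111]: 00110011  (ones: 4)
Disagreements = 4+4+4+4+0+0+8+8+4+4+4+4+4+4+4+4 = 64

64


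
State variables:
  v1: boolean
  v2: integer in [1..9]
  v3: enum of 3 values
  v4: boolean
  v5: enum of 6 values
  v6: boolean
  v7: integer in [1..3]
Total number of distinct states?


State space = product of domain sizes of all variables.
Domain sizes:
  v1 (boolean): 2
  v2 (integer in [1..9]): 9
  v3 (enum of 3 values): 3
  v4 (boolean): 2
  v5 (enum of 6 values): 6
  v6 (boolean): 2
  v7 (integer in [1..3]): 3
Product = 2 * 9 * 3 * 2 * 6 * 2 * 3 = 3888

3888


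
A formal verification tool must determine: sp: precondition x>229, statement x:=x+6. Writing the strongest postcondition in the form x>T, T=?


Formula: sp(P, x:=E) = exists old_x. (x = E[old_x/x]) AND P[old_x/x] (old_x is the value of x before the assignment; eliminate old_x by solving x = E[old_x/x] for old_x)
Step 1: Precondition P: x>229, i.e. old_x > 229
Step 2: Assignment gives x = old_x + 6, so old_x = x - 6
Step 3: Substitute into P: x - 6 > 229
Step 4: Simplify: x > 229+6 = 235

235


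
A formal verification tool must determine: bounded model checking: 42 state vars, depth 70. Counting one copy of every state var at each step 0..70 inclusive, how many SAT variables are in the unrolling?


BMC unrolls to depth k, creating one copy of each state var for steps 0..k.
Step count = 70 + 1 = 71 (steps 0 through 70)
Vars per step = 42
Total = 42 * 71 = 2982

2982


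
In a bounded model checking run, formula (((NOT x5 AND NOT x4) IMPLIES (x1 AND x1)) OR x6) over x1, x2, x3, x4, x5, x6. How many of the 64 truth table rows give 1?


Formula: (((NOT x5 AND NOT x4) IMPLIES (x1 AND x1)) OR x6) over 6 vars (64 rows)
Evaluate each row (x1, x2, x3, x4, x5, x6 as bits, MSB first):
  row 0 [000000]: (((NOT 0 AND NOT 0) IMPLIES (0 AND 0)) OR 0) -> 0
  row 1 [000001]: (((NOT 0 AND NOT 0) IMPLIES (0 AND 0)) OR 1) -> 1
  row 2 [000010]: (((NOT 1 AND NOT 0) IMPLIES (0 AND 0)) OR 0) -> 1
  row 3 [000011]: (((NOT 1 AND NOT 0) IMPLIES (0 AND 0)) OR 1) -> 1
  row 4 [000100]: (((NOT 0 AND NOT 1) IMPLIES (0 AND 0)) OR 0) -> 1
  (every remaining row is evaluated the same way; all 64 results are listed next)
Full result column, 8 rows per line (x1,x2,x3 fixed per line; x4,x5,x6 runs 000..111 left to right):
  rows 0-7 [x1,x2,x3=000]: 01111111  (ones: 7)
  rows 8-15 [x1,x2,x3=001]: 01111111  (ones: 7)
  rows 16-23 [x1,x2,x3=010]: 01111111  (ones: 7)
  rows 24-31 [x1,x2,x3=011]: 01111111  (ones: 7)
  rows 32-39 [x1,x2,x3=100]: 11111111  (ones: 8)
  rows 40-47 [x1,x2,x3=101]: 11111111  (ones: 8)
  rows 48-55 [x1,x2,x3=110]: 11111111  (ones: 8)
  rows 56-63 [x1,x2,x3=111]: 11111111  (ones: 8)
Count of 1-rows = 7+7+7+7+8+8+8+8 = 60

60


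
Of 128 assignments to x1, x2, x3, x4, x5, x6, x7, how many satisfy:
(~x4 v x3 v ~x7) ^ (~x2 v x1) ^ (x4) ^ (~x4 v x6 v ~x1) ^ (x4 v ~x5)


CNF with 5 clauses over 7 vars (128 assignments).
An assignment satisfies CNF iff every clause has >=1 true literal.
Check each row (bits = x1,x2,x3,x4,x5,x6,x7; clause T/F shown):
  row 0 [0000000]: clauses=TTFTT -> 0
  row 1 [0000001]: clauses=TTFTT -> 0
  row 2 [0000010]: clauses=TTFTT -> 0
  row 3 [0000011]: clauses=TTFTT -> 0
  row 4 [0000100]: clauses=TTFTF -> 0
  (every remaining row is evaluated the same way; all 128 results are listed next)
Full result column, 8 rows per line (x1,x2,x3,x4 fixed per line; x5,x6,x7 runs 000..111 left to right):
  rows 0-7 [x1,x2,x3,x4=0000]: 00000000  (ones: 0)
  rows 8-15 [x1,x2,x3,x4=0001]: 10101010  (ones: 4)
  rows 16-23 [x1,x2,x3,x4=0010]: 00000000  (ones: 0)
  rows 24-31 [x1,x2,x3,x4=0011]: 11111111  (ones: 8)
  rows 32-39 [x1,x2,x3,x4=0100]: 00000000  (ones: 0)
  rows 40-47 [x1,x2,x3,x4=0101]: 00000000  (ones: 0)
  rows 48-55 [x1,x2,x3,x4=0110]: 00000000  (ones: 0)
  rows 56-63 [x1,x2,x3,x4=0111]: 00000000  (ones: 0)
  rows 64-71 [x1,x2,x3,x4=1000]: 00000000  (ones: 0)
  rows 72-79 [x1,x2,x3,x4=1001]: 00100010  (ones: 2)
  rows 80-87 [x1,x2,x3,x4=1010]: 00000000  (ones: 0)
  rows 88-95 [x1,x2,x3,x4=1011]: 00110011  (ones: 4)
  rows 96-103 [x1,x2,x3,x4=1100]: 00000000  (ones: 0)
  rows 104-111 [x1,x2,x3,x4=1101]: 00100010  (ones: 2)
  rows 112-119 [x1,x2,x3,x4=1110]: 00000000  (ones: 0)
  rows 120-127 [x1,x2,x3,x4=1111]: 00110011  (ones: 4)
Satisfying assignments = 0+4+0+8+0+0+0+0+0+2+0+4+0+2+0+4 = 24

24


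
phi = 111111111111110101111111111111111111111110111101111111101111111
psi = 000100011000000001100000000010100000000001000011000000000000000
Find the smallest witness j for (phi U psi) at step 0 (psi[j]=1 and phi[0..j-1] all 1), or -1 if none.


(phi U psi) at 0: need smallest j with psi[j]=1 and phi[i]=1 for all i in [0,j).
Scan from step 0:
  step 0: phi=1, psi=0 -> continue
  step 1: phi=1, psi=0 -> continue
  step 2: phi=1, psi=0 -> continue
  step 3: psi=1 and phi held for [0,3) -> witness found
Witness step = 3

3


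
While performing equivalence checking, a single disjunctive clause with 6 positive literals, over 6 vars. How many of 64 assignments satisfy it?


Step 1: Total=2^6=64
Step 2: Unsat when all 6 false: 2^0=1
Step 3: Sat=64-1=63

63


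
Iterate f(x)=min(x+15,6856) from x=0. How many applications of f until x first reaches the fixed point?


Step 1: x=0, cap=6856, increment=15
Step 2: x grows by 15 each step until capped at 6856; fixed point is x=6856
Step 3: iterations = ceil(6856/15) = 458

458


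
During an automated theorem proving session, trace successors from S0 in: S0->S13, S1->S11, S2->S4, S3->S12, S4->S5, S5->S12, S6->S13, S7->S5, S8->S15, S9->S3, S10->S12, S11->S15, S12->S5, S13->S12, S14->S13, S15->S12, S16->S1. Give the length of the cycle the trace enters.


Trace from S0 until a state repeats:
  S0 -> S13 -> S12 -> S5 -> S12
S12 first seen at step 2, revisited at step 4.
Cycle length = 4 - 2 = 2

2


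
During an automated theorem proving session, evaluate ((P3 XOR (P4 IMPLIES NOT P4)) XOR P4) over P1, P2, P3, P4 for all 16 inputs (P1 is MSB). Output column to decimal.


Formula: ((P3 XOR (P4 IMPLIES NOT P4)) XOR P4) over P1, P2, P3, P4 (16 rows)
Evaluate each row (bits = P1,P2,P3,P4, MSB first):
  row 0 [0000]: ((0 XOR (0 IMPLIES NOT 0)) XOR 0) -> 1
  row 1 [0001]: ((0 XOR (1 IMPLIES NOT 1)) XOR 1) -> 1
  row 2 [0010]: ((1 XOR (0 IMPLIES NOT 0)) XOR 0) -> 0
  row 3 [0011]: ((1 XOR (1 IMPLIES NOT 1)) XOR 1) -> 0
  row 4 [0100]: ((0 XOR (0 IMPLIES NOT 0)) XOR 0) -> 1
  row 5 [0101]: ((0 XOR (1 IMPLIES NOT 1)) XOR 1) -> 1
  row 6 [0110]: ((1 XOR (0 IMPLIES NOT 0)) XOR 0) -> 0
  row 7 [0111]: ((1 XOR (1 IMPLIES NOT 1)) XOR 1) -> 0
  row 8 [1000]: ((0 XOR (0 IMPLIES NOT 0)) XOR 0) -> 1
  row 9 [1001]: ((0 XOR (1 IMPLIES NOT 1)) XOR 1) -> 1
  row 10 [1010]: ((1 XOR (0 IMPLIES NOT 0)) XOR 0) -> 0
  row 11 [1011]: ((1 XOR (1 IMPLIES NOT 1)) XOR 1) -> 0
  row 12 [1100]: ((0 XOR (0 IMPLIES NOT 0)) XOR 0) -> 1
  row 13 [1101]: ((0 XOR (1 IMPLIES NOT 1)) XOR 1) -> 1
  row 14 [1110]: ((1 XOR (0 IMPLIES NOT 0)) XOR 0) -> 0
  row 15 [1111]: ((1 XOR (1 IMPLIES NOT 1)) XOR 1) -> 0
Full result column, 4 rows per line (P1,P2 fixed per line; P3,P4 runs 00..11 left to right):
  rows 0-3 [P1,P2=00]: 1100  = hex C
  rows 4-7 [P1,P2=01]: 1100  = hex C
  rows 8-11 [P1,P2=10]: 1100  = hex C
  rows 12-15 [P1,P2=11]: 1100  = hex C
Output column (row 0 .. row 15) = 1100110011001100
Output column grouped in 4s = 1100 1100 1100 1100 = 0xCCCC
Convert to decimal digit by digit (value = value*16 + digit):
  C -> 12
  12*16 + 12 (C) = 204
  204*16 + 12 (C) = 3276
  3276*16 + 12 (C) = 52428
Decimal = 52428

52428


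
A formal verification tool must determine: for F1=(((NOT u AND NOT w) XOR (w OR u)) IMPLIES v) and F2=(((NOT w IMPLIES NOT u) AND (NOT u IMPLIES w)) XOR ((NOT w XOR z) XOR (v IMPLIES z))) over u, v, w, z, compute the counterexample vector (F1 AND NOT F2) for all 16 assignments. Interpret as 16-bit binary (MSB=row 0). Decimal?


F1 = (((NOT u AND NOT w) XOR (w OR u)) IMPLIES v)
F2 = (((NOT w IMPLIES NOT u) AND (NOT u IMPLIES w)) XOR ((NOT w XOR z) XOR (v IMPLIES z)))
Counterexample to F1=>F2 is where F1=1 and F2=0.
Evaluate each row (bits = u,v,w,z, MSB first):
  row 0 [0000]: F1=0 F2=0 -> F1&~F2 -> 0
  row 1 [0001]: F1=0 F2=1 -> F1&~F2 -> 0
  row 2 [0010]: F1=0 F2=0 -> F1&~F2 -> 0
  row 3 [0011]: F1=0 F2=1 -> F1&~F2 -> 0
  row 4 [0100]: F1=1 F2=1 -> F1&~F2 -> 0
  row 5 [0101]: F1=1 F2=1 -> F1&~F2 -> 0
  row 6 [0110]: F1=1 F2=1 -> F1&~F2 -> 0
  row 7 [0111]: F1=1 F2=1 -> F1&~F2 -> 0
  row 8 [1000]: F1=0 F2=0 -> F1&~F2 -> 0
  row 9 [1001]: F1=0 F2=1 -> F1&~F2 -> 0
  row 10 [1010]: F1=0 F2=0 -> F1&~F2 -> 0
  row 11 [1011]: F1=0 F2=1 -> F1&~F2 -> 0
  row 12 [1100]: F1=1 F2=1 -> F1&~F2 -> 0
  row 13 [1101]: F1=1 F2=1 -> F1&~F2 -> 0
  row 14 [1110]: F1=1 F2=1 -> F1&~F2 -> 0
  row 15 [1111]: F1=1 F2=1 -> F1&~F2 -> 0
Full result column, 4 rows per line (u,v fixed per line; w,z runs 00..11 left to right):
  rows 0-3 [u,v=00]: 0000  = hex 0
  rows 4-7 [u,v=01]: 0000  = hex 0
  rows 8-11 [u,v=10]: 0000  = hex 0
  rows 12-15 [u,v=11]: 0000  = hex 0
Counterexample vector (row 0 .. row 15) = 0000000000000000
Output column grouped in 4s = 0000 0000 0000 0000 = 0x0000
Convert to decimal digit by digit (value = value*16 + digit):
  0 -> 0
  0*16 + 0 = 0
  0*16 + 0 = 0
  0*16 + 0 = 0
Decimal = 0

0


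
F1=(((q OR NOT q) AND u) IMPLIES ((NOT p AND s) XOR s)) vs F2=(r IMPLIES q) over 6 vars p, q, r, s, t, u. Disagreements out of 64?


F1 = (((q OR NOT q) AND u) IMPLIES ((NOT p AND s) XOR s))
F2 = (r IMPLIES q)
Evaluate both on each of 64 rows (bits = p,q,r,s,t,u):
  row 0 [000000]: F1=1 F2=1 -> 0
  row 1 [000001]: F1=0 F2=1 (differ) -> 1
  row 2 [000010]: F1=1 F2=1 -> 0
  row 3 [000011]: F1=0 F2=1 (differ) -> 1
  row 4 [000100]: F1=1 F2=1 -> 0
  (every remaining row is evaluated the same way; all 64 results are listed next)
Full result column, 8 rows per line (p,q,r fixed per line; s,t,u runs 000..111 left to right):
  rows 0-7 [p,q,r=000]: 01010101  (ones: 4)
  rows 8-15 [p,q,r=001]: 10101010  (ones: 4)
  rows 16-23 [p,q,r=010]: 01010101  (ones: 4)
  rows 24-31 [p,q,r=011]: 01010101  (ones: 4)
  rows 32-39 [p,q,r=100]: 01010000  (ones: 2)
  rows 40-47 [p,q,r=101]: 10101111  (ones: 6)
  rows 48-55 [p,q,r=110]: 01010000  (ones: 2)
  rows 56-63 [p,q,r=111]: 01010000  (ones: 2)
Disagreements = 4+4+4+4+2+6+2+2 = 28

28


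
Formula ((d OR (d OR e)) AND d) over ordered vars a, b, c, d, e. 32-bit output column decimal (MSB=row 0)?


Formula: ((d OR (d OR e)) AND d) over a, b, c, d, e (32 rows)
Evaluate each row (bits = a,b,c,d,e, MSB first):
  row 0 [00000]: ((0 OR (0 OR 0)) AND 0) -> 0
  row 1 [00001]: ((0 OR (0 OR 1)) AND 0) -> 0
  row 2 [00010]: ((1 OR (1 OR 0)) AND 1) -> 1
  row 3 [00011]: ((1 OR (1 OR 1)) AND 1) -> 1
  row 4 [00100]: ((0 OR (0 OR 0)) AND 0) -> 0
  row 5 [00101]: ((0 OR (0 OR 1)) AND 0) -> 0
  row 6 [00110]: ((1 OR (1 OR 0)) AND 1) -> 1
  row 7 [00111]: ((1 OR (1 OR 1)) AND 1) -> 1
  row 8 [01000]: ((0 OR (0 OR 0)) AND 0) -> 0
  row 9 [01001]: ((0 OR (0 OR 1)) AND 0) -> 0
  row 10 [01010]: ((1 OR (1 OR 0)) AND 1) -> 1
  row 11 [01011]: ((1 OR (1 OR 1)) AND 1) -> 1
  row 12 [01100]: ((0 OR (0 OR 0)) AND 0) -> 0
  row 13 [01101]: ((0 OR (0 OR 1)) AND 0) -> 0
  row 14 [01110]: ((1 OR (1 OR 0)) AND 1) -> 1
  row 15 [01111]: ((1 OR (1 OR 1)) AND 1) -> 1
  row 16 [10000]: ((0 OR (0 OR 0)) AND 0) -> 0
  row 17 [10001]: ((0 OR (0 OR 1)) AND 0) -> 0
  row 18 [10010]: ((1 OR (1 OR 0)) AND 1) -> 1
  row 19 [10011]: ((1 OR (1 OR 1)) AND 1) -> 1
  row 20 [10100]: ((0 OR (0 OR 0)) AND 0) -> 0
  row 21 [10101]: ((0 OR (0 OR 1)) AND 0) -> 0
  row 22 [10110]: ((1 OR (1 OR 0)) AND 1) -> 1
  row 23 [10111]: ((1 OR (1 OR 1)) AND 1) -> 1
  row 24 [11000]: ((0 OR (0 OR 0)) AND 0) -> 0
  row 25 [11001]: ((0 OR (0 OR 1)) AND 0) -> 0
  row 26 [11010]: ((1 OR (1 OR 0)) AND 1) -> 1
  row 27 [11011]: ((1 OR (1 OR 1)) AND 1) -> 1
  row 28 [11100]: ((0 OR (0 OR 0)) AND 0) -> 0
  row 29 [11101]: ((0 OR (0 OR 1)) AND 0) -> 0
  row 30 [11110]: ((1 OR (1 OR 0)) AND 1) -> 1
  row 31 [11111]: ((1 OR (1 OR 1)) AND 1) -> 1
Full result column, 4 rows per line (a,b,c fixed per line; d,e runs 00..11 left to right):
  rows 0-3 [a,b,c=000]: 0011  = hex 3
  rows 4-7 [a,b,c=001]: 0011  = hex 3
  rows 8-11 [a,b,c=010]: 0011  = hex 3
  rows 12-15 [a,b,c=011]: 0011  = hex 3
  rows 16-19 [a,b,c=100]: 0011  = hex 3
  rows 20-23 [a,b,c=101]: 0011  = hex 3
  rows 24-27 [a,b,c=110]: 0011  = hex 3
  rows 28-31 [a,b,c=111]: 0011  = hex 3
Output column (row 0 .. row 31) = 00110011001100110011001100110011
Output column grouped in 4s = 0011 0011 0011 0011 0011 0011 0011 0011 = 0x33333333
Convert to decimal digit by digit (value = value*16 + digit):
  3 -> 3
  3*16 + 3 = 51
  51*16 + 3 = 819
  819*16 + 3 = 13107
  13107*16 + 3 = 209715
  209715*16 + 3 = 3355443
  3355443*16 + 3 = 53687091
  53687091*16 + 3 = 858993459
Decimal = 858993459

858993459


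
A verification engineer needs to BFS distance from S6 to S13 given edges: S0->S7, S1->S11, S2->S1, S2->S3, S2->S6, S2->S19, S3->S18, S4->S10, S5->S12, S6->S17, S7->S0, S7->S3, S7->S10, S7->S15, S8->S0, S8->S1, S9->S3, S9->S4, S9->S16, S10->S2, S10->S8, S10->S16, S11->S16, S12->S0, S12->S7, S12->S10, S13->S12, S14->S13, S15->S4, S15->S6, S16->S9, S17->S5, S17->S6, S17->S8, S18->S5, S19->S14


BFS layer-by-layer from S6:
  dist 0: {S6}
  dist 1: {S17}
  dist 2: {S5, S8}
  dist 3: {S0, S1, S12}
  dist 4: {S7, S10, S11}
  dist 5: {S2, S3, S15, S16}
  dist 6: {S4, S9, S18, S19}
  dist 7: {S14}
  dist 8: {S13}
  -> S13 reached at distance 8
Shortest path length = 8

8


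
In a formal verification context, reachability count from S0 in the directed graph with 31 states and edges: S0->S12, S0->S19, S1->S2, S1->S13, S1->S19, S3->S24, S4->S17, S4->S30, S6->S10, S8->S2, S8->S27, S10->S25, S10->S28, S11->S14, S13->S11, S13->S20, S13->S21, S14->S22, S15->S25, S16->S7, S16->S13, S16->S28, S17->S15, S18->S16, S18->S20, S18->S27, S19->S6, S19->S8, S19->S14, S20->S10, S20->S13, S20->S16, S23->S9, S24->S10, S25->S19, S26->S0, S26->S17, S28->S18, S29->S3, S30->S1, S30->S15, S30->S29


BFS from S0:
  layer 0: {S0}
  layer 1: {S12, S19}
  layer 2: {S6, S8, S14}
  layer 3: {S2, S10, S22, S27}
  layer 4: {S25, S28}
  layer 5: {S18}
  layer 6: {S16, S20}
  layer 7: {S7, S13}
  layer 8: {S11, S21}
Reachable set: {S0, S2, S6, S7, S8, S10, S11, S12, S13, S14, S16, S18, S19, S20, S21, S22, S25, S27, S28}
Count = 19

19


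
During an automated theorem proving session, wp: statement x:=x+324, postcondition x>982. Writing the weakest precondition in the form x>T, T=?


Formula: wp(x:=E, P) = P[E/x] (substitute E for x in postcondition)
Step 1: Postcondition: x>982
Step 2: Substitute x+324 for x: x+324>982
Step 3: Solve for x: x > 982-324 = 658

658


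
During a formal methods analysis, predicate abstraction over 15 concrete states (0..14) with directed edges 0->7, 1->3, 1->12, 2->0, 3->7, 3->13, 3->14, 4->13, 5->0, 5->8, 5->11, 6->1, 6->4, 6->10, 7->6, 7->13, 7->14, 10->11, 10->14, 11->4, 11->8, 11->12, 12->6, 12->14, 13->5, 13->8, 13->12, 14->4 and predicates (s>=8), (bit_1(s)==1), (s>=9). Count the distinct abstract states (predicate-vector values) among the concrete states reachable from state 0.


BFS from 0:
Concrete reachable: {0, 1, 3, 4, 5, 6, 7, 8, 10, 11, 12, 13, 14}
Abstract via predicates (s>=8), (bit_1(s)==1), (s>=9):
  (0,0,0) <- {0, 1, 4, 5}
  (0,1,0) <- {3, 6, 7}
  (1,0,0) <- {8}
  (1,0,1) <- {12, 13}
  (1,1,1) <- {10, 11, 14}
Distinct abstract states = 5

5


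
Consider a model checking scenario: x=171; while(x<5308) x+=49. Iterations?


Step 1: x goes from 171 toward 5308 by 49; the body runs while x<5308, so iterations = ceil((bound-start)/step)
Step 2: Distance=5137
Step 3: ceil(5137/49)=105

105


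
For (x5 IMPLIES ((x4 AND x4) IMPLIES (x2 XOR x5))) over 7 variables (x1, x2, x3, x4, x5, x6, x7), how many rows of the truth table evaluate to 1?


Formula: (x5 IMPLIES ((x4 AND x4) IMPLIES (x2 XOR x5))) over 7 vars (128 rows)
Evaluate each row (x1, x2, x3, x4, x5, x6, x7 as bits, MSB first):
  row 0 [0000000]: (0 IMPLIES ((0 AND 0) IMPLIES (0 XOR 0))) -> 1
  row 1 [0000001]: (0 IMPLIES ((0 AND 0) IMPLIES (0 XOR 0))) -> 1
  row 2 [0000010]: (0 IMPLIES ((0 AND 0) IMPLIES (0 XOR 0))) -> 1
  row 3 [0000011]: (0 IMPLIES ((0 AND 0) IMPLIES (0 XOR 0))) -> 1
  row 4 [0000100]: (1 IMPLIES ((0 AND 0) IMPLIES (0 XOR 1))) -> 1
  (every remaining row is evaluated the same way; all 128 results are listed next)
Full result column, 8 rows per line (x1,x2,x3,x4 fixed per line; x5,x6,x7 runs 000..111 left to right):
  rows 0-7 [x1,x2,x3,x4=0000]: 11111111  (ones: 8)
  rows 8-15 [x1,x2,x3,x4=0001]: 11111111  (ones: 8)
  rows 16-23 [x1,x2,x3,x4=0010]: 11111111  (ones: 8)
  rows 24-31 [x1,x2,x3,x4=0011]: 11111111  (ones: 8)
  rows 32-39 [x1,x2,x3,x4=0100]: 11111111  (ones: 8)
  rows 40-47 [x1,x2,x3,x4=0101]: 11110000  (ones: 4)
  rows 48-55 [x1,x2,x3,x4=0110]: 11111111  (ones: 8)
  rows 56-63 [x1,x2,x3,x4=0111]: 11110000  (ones: 4)
  rows 64-71 [x1,x2,x3,x4=1000]: 11111111  (ones: 8)
  rows 72-79 [x1,x2,x3,x4=1001]: 11111111  (ones: 8)
  rows 80-87 [x1,x2,x3,x4=1010]: 11111111  (ones: 8)
  rows 88-95 [x1,x2,x3,x4=1011]: 11111111  (ones: 8)
  rows 96-103 [x1,x2,x3,x4=1100]: 11111111  (ones: 8)
  rows 104-111 [x1,x2,x3,x4=1101]: 11110000  (ones: 4)
  rows 112-119 [x1,x2,x3,x4=1110]: 11111111  (ones: 8)
  rows 120-127 [x1,x2,x3,x4=1111]: 11110000  (ones: 4)
Count of 1-rows = 8+8+8+8+8+4+8+4+8+8+8+8+8+4+8+4 = 112

112


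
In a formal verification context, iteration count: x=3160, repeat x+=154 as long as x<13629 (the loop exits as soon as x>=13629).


Step 1: x goes from 3160 toward 13629 by 154; the body runs while x<13629, so iterations = ceil((bound-start)/step)
Step 2: Distance=10469
Step 3: ceil(10469/154)=68

68


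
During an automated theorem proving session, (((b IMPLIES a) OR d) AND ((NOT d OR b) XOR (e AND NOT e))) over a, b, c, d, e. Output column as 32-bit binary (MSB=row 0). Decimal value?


Formula: (((b IMPLIES a) OR d) AND ((NOT d OR b) XOR (e AND NOT e))) over a, b, c, d, e (32 rows)
Evaluate each row (bits = a,b,c,d,e, MSB first):
  row 0 [00000]: (((0 IMPLIES 0) OR 0) AND ((NOT 0 OR 0) XOR (0 AND NOT 0))) -> 1
  row 1 [00001]: (((0 IMPLIES 0) OR 0) AND ((NOT 0 OR 0) XOR (1 AND NOT 1))) -> 1
  row 2 [00010]: (((0 IMPLIES 0) OR 1) AND ((NOT 1 OR 0) XOR (0 AND NOT 0))) -> 0
  row 3 [00011]: (((0 IMPLIES 0) OR 1) AND ((NOT 1 OR 0) XOR (1 AND NOT 1))) -> 0
  row 4 [00100]: (((0 IMPLIES 0) OR 0) AND ((NOT 0 OR 0) XOR (0 AND NOT 0))) -> 1
  row 5 [00101]: (((0 IMPLIES 0) OR 0) AND ((NOT 0 OR 0) XOR (1 AND NOT 1))) -> 1
  row 6 [00110]: (((0 IMPLIES 0) OR 1) AND ((NOT 1 OR 0) XOR (0 AND NOT 0))) -> 0
  row 7 [00111]: (((0 IMPLIES 0) OR 1) AND ((NOT 1 OR 0) XOR (1 AND NOT 1))) -> 0
  row 8 [01000]: (((1 IMPLIES 0) OR 0) AND ((NOT 0 OR 1) XOR (0 AND NOT 0))) -> 0
  row 9 [01001]: (((1 IMPLIES 0) OR 0) AND ((NOT 0 OR 1) XOR (1 AND NOT 1))) -> 0
  row 10 [01010]: (((1 IMPLIES 0) OR 1) AND ((NOT 1 OR 1) XOR (0 AND NOT 0))) -> 1
  row 11 [01011]: (((1 IMPLIES 0) OR 1) AND ((NOT 1 OR 1) XOR (1 AND NOT 1))) -> 1
  row 12 [01100]: (((1 IMPLIES 0) OR 0) AND ((NOT 0 OR 1) XOR (0 AND NOT 0))) -> 0
  row 13 [01101]: (((1 IMPLIES 0) OR 0) AND ((NOT 0 OR 1) XOR (1 AND NOT 1))) -> 0
  row 14 [01110]: (((1 IMPLIES 0) OR 1) AND ((NOT 1 OR 1) XOR (0 AND NOT 0))) -> 1
  row 15 [01111]: (((1 IMPLIES 0) OR 1) AND ((NOT 1 OR 1) XOR (1 AND NOT 1))) -> 1
  row 16 [10000]: (((0 IMPLIES 1) OR 0) AND ((NOT 0 OR 0) XOR (0 AND NOT 0))) -> 1
  row 17 [10001]: (((0 IMPLIES 1) OR 0) AND ((NOT 0 OR 0) XOR (1 AND NOT 1))) -> 1
  row 18 [10010]: (((0 IMPLIES 1) OR 1) AND ((NOT 1 OR 0) XOR (0 AND NOT 0))) -> 0
  row 19 [10011]: (((0 IMPLIES 1) OR 1) AND ((NOT 1 OR 0) XOR (1 AND NOT 1))) -> 0
  row 20 [10100]: (((0 IMPLIES 1) OR 0) AND ((NOT 0 OR 0) XOR (0 AND NOT 0))) -> 1
  row 21 [10101]: (((0 IMPLIES 1) OR 0) AND ((NOT 0 OR 0) XOR (1 AND NOT 1))) -> 1
  row 22 [10110]: (((0 IMPLIES 1) OR 1) AND ((NOT 1 OR 0) XOR (0 AND NOT 0))) -> 0
  row 23 [10111]: (((0 IMPLIES 1) OR 1) AND ((NOT 1 OR 0) XOR (1 AND NOT 1))) -> 0
  row 24 [11000]: (((1 IMPLIES 1) OR 0) AND ((NOT 0 OR 1) XOR (0 AND NOT 0))) -> 1
  row 25 [11001]: (((1 IMPLIES 1) OR 0) AND ((NOT 0 OR 1) XOR (1 AND NOT 1))) -> 1
  row 26 [11010]: (((1 IMPLIES 1) OR 1) AND ((NOT 1 OR 1) XOR (0 AND NOT 0))) -> 1
  row 27 [11011]: (((1 IMPLIES 1) OR 1) AND ((NOT 1 OR 1) XOR (1 AND NOT 1))) -> 1
  row 28 [11100]: (((1 IMPLIES 1) OR 0) AND ((NOT 0 OR 1) XOR (0 AND NOT 0))) -> 1
  row 29 [11101]: (((1 IMPLIES 1) OR 0) AND ((NOT 0 OR 1) XOR (1 AND NOT 1))) -> 1
  row 30 [11110]: (((1 IMPLIES 1) OR 1) AND ((NOT 1 OR 1) XOR (0 AND NOT 0))) -> 1
  row 31 [11111]: (((1 IMPLIES 1) OR 1) AND ((NOT 1 OR 1) XOR (1 AND NOT 1))) -> 1
Full result column, 4 rows per line (a,b,c fixed per line; d,e runs 00..11 left to right):
  rows 0-3 [a,b,c=000]: 1100  = hex C
  rows 4-7 [a,b,c=001]: 1100  = hex C
  rows 8-11 [a,b,c=010]: 0011  = hex 3
  rows 12-15 [a,b,c=011]: 0011  = hex 3
  rows 16-19 [a,b,c=100]: 1100  = hex C
  rows 20-23 [a,b,c=101]: 1100  = hex C
  rows 24-27 [a,b,c=110]: 1111  = hex F
  rows 28-31 [a,b,c=111]: 1111  = hex F
Output column (row 0 .. row 31) = 11001100001100111100110011111111
Output column grouped in 4s = 1100 1100 0011 0011 1100 1100 1111 1111 = 0xCC33CCFF
Convert to decimal digit by digit (value = value*16 + digit):
  C -> 12
  12*16 + 12 (C) = 204
  204*16 + 3 = 3267
  3267*16 + 3 = 52275
  52275*16 + 12 (C) = 836412
  836412*16 + 12 (C) = 13382604
  13382604*16 + 15 (F) = 214121679
  214121679*16 + 15 (F) = 3425946879
Decimal = 3425946879

3425946879
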